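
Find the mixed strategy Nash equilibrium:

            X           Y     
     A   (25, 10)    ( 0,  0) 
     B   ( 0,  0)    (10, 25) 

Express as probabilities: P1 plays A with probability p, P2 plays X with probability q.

p = 0.7143, q = 0.2857

Work:
Find probabilities that make opponent indifferent:
P2 chooses q to make P1 indifferent between A and B
P1 chooses p to make P2 indifferent between X and Y
Mixed NE: P1 plays (A: 0.7143, B: 0.2857), P2 plays (X: 0.2857, Y: 0.7143)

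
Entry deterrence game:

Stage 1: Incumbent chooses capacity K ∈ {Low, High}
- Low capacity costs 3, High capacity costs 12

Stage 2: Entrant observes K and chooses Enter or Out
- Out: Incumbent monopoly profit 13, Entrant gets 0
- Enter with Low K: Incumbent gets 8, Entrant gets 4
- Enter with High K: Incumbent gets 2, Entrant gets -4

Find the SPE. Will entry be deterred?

SPE: (Low, Enter|Low, Out|High); Entry not deterred. Incumbent net profit = 5, Entrant gets 4

Work:
After Low K: Entrant enters (4 > 0)
After High K: Entrant stays out (-4 < 0)
Incumbent: Low → 8−3=5, High → 13−12=1
Incumbent chooses Low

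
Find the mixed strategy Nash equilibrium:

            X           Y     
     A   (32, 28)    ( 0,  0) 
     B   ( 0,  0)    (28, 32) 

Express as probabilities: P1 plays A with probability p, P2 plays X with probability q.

p = 0.5333, q = 0.4667

Work:
Find probabilities that make opponent indifferent:
P2 chooses q to make P1 indifferent between A and B
P1 chooses p to make P2 indifferent between X and Y
Mixed NE: P1 plays (A: 0.5333, B: 0.4667), P2 plays (X: 0.4667, Y: 0.5333)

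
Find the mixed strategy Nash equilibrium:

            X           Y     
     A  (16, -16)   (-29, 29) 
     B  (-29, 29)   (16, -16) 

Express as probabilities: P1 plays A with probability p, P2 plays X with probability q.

p = 0.5, q = 0.5

Work:
Find probabilities that make opponent indifferent:
P2 chooses q to make P1 indifferent between A and B
P1 chooses p to make P2 indifferent between X and Y
Mixed NE: P1 plays (A: 0.5, B: 0.5), P2 plays (X: 0.5, Y: 0.5)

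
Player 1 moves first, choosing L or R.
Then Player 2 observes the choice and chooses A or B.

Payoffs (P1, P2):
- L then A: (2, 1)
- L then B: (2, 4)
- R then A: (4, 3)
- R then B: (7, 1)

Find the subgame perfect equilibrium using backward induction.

P1 plays R, P2 plays B after L and A after R; Payoff (4, 3)

Work:
Backward induction:
After L: P2 chooses B → P1 gets 2
After R: P2 chooses A → P1 gets 4
P1 chooses R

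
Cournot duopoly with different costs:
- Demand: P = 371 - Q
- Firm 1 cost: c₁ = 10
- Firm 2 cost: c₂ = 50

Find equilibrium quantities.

q₁* = 133.67, q₂* = 93.67

Work:
Reaction: q₁ = (371 - 10 - q₂)/2
Reaction: q₂ = (371 - 50 - q₁)/2
Solve simultaneously:
q₁* = (371 - 2×10 + 50)/3 = 133.67
q₂* = (371 - 2×50 + 10)/3 = 93.67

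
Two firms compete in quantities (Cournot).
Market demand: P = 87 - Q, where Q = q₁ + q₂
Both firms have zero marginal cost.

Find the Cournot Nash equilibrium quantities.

q₁* = q₂* = 29.0; P* = 29.0

Work:
Profit: π_i = P·q_i = (a - q_i - q_j)·q_i
FOC: ∂π_i/∂q_i = a - 2q_i - q_j = 0
Reaction function: q_i = (87 - q_j)/2
Symmetry: q* = 87/3 = 29.0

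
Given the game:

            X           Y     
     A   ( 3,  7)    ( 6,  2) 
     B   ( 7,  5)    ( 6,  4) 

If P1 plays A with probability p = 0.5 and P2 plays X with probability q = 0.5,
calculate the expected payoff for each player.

E[P1] = 5.5, E[P2] = 4.5

Work:
E[P1] = p·q·π₁(A,X) + p·(1-q)·π₁(A,Y) + (1-p)·q·π₁(B,X) + (1-p)·(1-q)·π₁(B,Y)
= 0.5·0.5·3 + 0.5·0.5·6 + 0.5·0.5·7 + 0.5·0.5·6
= 5.5

E[P2] = 4.5 (similar calculation)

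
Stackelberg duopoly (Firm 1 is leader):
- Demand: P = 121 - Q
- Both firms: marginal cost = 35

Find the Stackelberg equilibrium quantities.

q₁* (leader) = 43.0, q₂* (follower) = 21.5

Work:
Follower's reaction: q₂ = (a - c - q₁)/2
Leader substitutes: π₁ = q₁·(a - q₁ - (a-c-q₁)/2 - c)
FOC: q₁* = (121 - 35)/2 = 43.00
Then: q₂* = (121 - 35 - 43.0)/2 = 21.50
Leader has first-mover advantage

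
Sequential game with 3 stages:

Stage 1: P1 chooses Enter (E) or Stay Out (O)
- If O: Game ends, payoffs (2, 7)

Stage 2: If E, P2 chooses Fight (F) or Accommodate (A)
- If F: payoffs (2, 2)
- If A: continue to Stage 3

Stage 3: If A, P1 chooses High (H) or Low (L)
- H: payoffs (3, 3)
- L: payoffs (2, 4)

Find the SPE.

SPE: (E, A, H); Outcome (3, 3)

Work:
Stage 3: P1 chooses H (3 vs 2)
Stage 2: P2: F->2, A->3 (anticipating H). Choose A
Stage 1: P1: O->2, E->3 (anticipating A, H). Choose E
SPE path: E -> A -> H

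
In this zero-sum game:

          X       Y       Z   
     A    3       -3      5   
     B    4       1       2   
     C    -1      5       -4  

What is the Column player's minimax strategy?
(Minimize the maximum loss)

Column should play X, value = 4

Work:
Column player minimizes Row's maximum payoff:
Column X: max payoff to Row = 4
Column Y: max payoff to Row = 5
Column Z: max payoff to Row = 5
Minimum is 4, achieved by column X.
Minimax strategy: X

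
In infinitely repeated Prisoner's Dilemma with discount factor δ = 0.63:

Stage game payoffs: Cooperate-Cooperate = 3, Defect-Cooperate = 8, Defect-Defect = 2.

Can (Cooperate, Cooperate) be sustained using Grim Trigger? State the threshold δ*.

δ* = 0.8333; since δ = 0.63 < 0.8333, cooperation cannot be sustained

Work:
For Grim Trigger:
Cooperate forever: 3/(1-δ)
Defect then punished: 8 + 2·δ/(1-δ)
Need: 3/(1-δ) ≥ 8 + 2·δ/(1-δ)
Solving: δ ≥ (T-R)/(T-P) = (8-3)/(8-2) = 0.8333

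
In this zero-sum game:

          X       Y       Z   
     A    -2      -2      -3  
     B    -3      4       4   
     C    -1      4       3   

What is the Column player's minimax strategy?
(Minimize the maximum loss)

Column should play X, value = -1

Work:
Column player minimizes Row's maximum payoff:
Column X: max payoff to Row = -1
Column Y: max payoff to Row = 4
Column Z: max payoff to Row = 4
Minimum is -1, achieved by column X.
Minimax strategy: X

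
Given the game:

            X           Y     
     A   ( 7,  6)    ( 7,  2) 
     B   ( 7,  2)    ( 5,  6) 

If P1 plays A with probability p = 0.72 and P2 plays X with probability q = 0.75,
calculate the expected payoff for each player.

E[P1] = 6.86, E[P2] = 4.44

Work:
E[P1] = p·q·π₁(A,X) + p·(1-q)·π₁(A,Y) + (1-p)·q·π₁(B,X) + (1-p)·(1-q)·π₁(B,Y)
= 0.72·0.75·7 + 0.72·0.25·7 + 0.28·0.75·7 + 0.28·0.25·5
= 6.86

E[P2] = 4.44 (similar calculation)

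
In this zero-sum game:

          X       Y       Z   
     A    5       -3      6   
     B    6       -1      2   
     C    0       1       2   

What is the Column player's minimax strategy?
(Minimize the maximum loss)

Column should play Y, value = 1

Work:
Column player minimizes Row's maximum payoff:
Column X: max payoff to Row = 6
Column Y: max payoff to Row = 1
Column Z: max payoff to Row = 6
Minimum is 1, achieved by column Y.
Minimax strategy: Y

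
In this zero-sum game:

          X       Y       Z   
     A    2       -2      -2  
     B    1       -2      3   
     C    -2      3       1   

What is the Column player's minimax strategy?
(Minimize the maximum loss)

Column should play X, value = 2

Work:
Column player minimizes Row's maximum payoff:
Column X: max payoff to Row = 2
Column Y: max payoff to Row = 3
Column Z: max payoff to Row = 3
Minimum is 2, achieved by column X.
Minimax strategy: X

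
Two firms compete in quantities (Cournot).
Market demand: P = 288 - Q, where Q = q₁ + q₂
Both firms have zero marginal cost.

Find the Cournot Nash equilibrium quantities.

q₁* = q₂* = 96.0; P* = 96.0

Work:
Profit: π_i = P·q_i = (a - q_i - q_j)·q_i
FOC: ∂π_i/∂q_i = a - 2q_i - q_j = 0
Reaction function: q_i = (288 - q_j)/2
Symmetry: q* = 288/3 = 96.0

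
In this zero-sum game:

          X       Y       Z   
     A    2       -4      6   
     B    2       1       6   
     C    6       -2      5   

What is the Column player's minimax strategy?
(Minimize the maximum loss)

Column should play Y, value = 1

Work:
Column player minimizes Row's maximum payoff:
Column X: max payoff to Row = 6
Column Y: max payoff to Row = 1
Column Z: max payoff to Row = 6
Minimum is 1, achieved by column Y.
Minimax strategy: Y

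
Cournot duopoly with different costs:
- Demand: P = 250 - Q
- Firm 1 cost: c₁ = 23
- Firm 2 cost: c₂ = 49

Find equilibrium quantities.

q₁* = 84.33, q₂* = 58.33

Work:
Reaction: q₁ = (250 - 23 - q₂)/2
Reaction: q₂ = (250 - 49 - q₁)/2
Solve simultaneously:
q₁* = (250 - 2×23 + 49)/3 = 84.33
q₂* = (250 - 2×49 + 23)/3 = 58.33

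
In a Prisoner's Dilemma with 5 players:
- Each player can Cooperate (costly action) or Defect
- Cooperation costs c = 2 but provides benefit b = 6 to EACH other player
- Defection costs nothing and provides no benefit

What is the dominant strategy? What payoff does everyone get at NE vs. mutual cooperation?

Dominant: Defect; NE payoff = 0; Coop payoff = 22

Work:
Defect dominates (saves cost c = 2, benefit to others is external)
NE: All defect → everyone gets 0
If all cooperate: each receives (4)×6 - 2 = 22
Social dilemma: 22 > 0 but NE gives 0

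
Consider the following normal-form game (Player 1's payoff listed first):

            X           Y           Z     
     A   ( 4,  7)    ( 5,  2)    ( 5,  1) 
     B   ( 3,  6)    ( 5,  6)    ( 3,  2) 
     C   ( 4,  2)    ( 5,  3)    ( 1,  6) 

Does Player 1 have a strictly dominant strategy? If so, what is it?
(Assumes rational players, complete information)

No strictly dominant strategy exists for Player 1

Work:
A strategy strictly dominates another if it gives a strictly higher payoff against every opponent action. Compare each pair of P1's strategies column-by-column:
  A vs B: [4 vs 3, 5 vs 5, 5 vs 3] → A does not strictly dominate B (column Y: 5 ≤ 5)
  A vs C: [4 vs 4, 5 vs 5, 5 vs 1] → A does not strictly dominate C (column X: 4 ≤ 4)
  B vs A: [3 vs 4, 5 vs 5, 3 vs 5] → B does not strictly dominate A (column X: 3 ≤ 4)
  B vs C: [3 vs 4, 5 vs 5, 3 vs 1] → B does not strictly dominate C (column X: 3 ≤ 4)
  C vs A: [4 vs 4, 5 vs 5, 1 vs 5] → C does not strictly dominate A (column X: 4 ≤ 4)
  C vs B: [4 vs 3, 5 vs 5, 1 vs 3] → C does not strictly dominate B (column Y: 5 ≤ 5)
No single strategy strictly dominates all others → no strictly dominant strategy.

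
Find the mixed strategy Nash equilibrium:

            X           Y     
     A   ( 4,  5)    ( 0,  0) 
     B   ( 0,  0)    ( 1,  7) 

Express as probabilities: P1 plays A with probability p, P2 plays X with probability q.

p = 0.5833, q = 0.2

Work:
Find probabilities that make opponent indifferent:
P2 chooses q to make P1 indifferent between A and B
P1 chooses p to make P2 indifferent between X and Y
Mixed NE: P1 plays (A: 0.5833, B: 0.4167), P2 plays (X: 0.2, Y: 0.8)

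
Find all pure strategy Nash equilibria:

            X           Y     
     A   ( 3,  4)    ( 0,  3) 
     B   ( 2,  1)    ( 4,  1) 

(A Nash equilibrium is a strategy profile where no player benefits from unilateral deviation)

Nash equilibrium: (A, X), (B, Y)

Work:
Best responses:
  P1 vs X: payoffs [3, 2] → best response A (payoff 3)
  P1 vs Y: payoffs [0, 4] → best response B (payoff 4)
  P2 vs A: payoffs [4, 3] → best response X (payoff 4)
  P2 vs B: payoffs [1, 1] → best response X/Y (payoff 1)
Mutual best responses: (A,X), (B,Y) → Nash equilibria.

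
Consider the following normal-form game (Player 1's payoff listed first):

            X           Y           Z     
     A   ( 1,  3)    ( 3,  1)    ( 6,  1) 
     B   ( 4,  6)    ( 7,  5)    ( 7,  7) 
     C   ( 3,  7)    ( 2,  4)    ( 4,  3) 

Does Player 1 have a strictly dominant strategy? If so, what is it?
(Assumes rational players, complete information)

Yes, Player 1's strictly dominant strategy is B

Work:
A strategy strictly dominates another if it gives a strictly higher payoff against every opponent action. Compare each pair of P1's strategies column-by-column:
  A vs B: [1 vs 4, 3 vs 7, 6 vs 7] → A does not strictly dominate B (column X: 1 ≤ 4)
  A vs C: [1 vs 3, 3 vs 2, 6 vs 4] → A does not strictly dominate C (column X: 1 ≤ 3)
  B vs A: [4 vs 1, 7 vs 3, 7 vs 6] → B strictly dominates A
  B vs C: [4 vs 3, 7 vs 2, 7 vs 4] → B strictly dominates C
  C vs A: [3 vs 1, 2 vs 3, 4 vs 6] → C does not strictly dominate A (column Y: 2 ≤ 3)
  C vs B: [3 vs 4, 2 vs 7, 4 vs 7] → C does not strictly dominate B (column X: 3 ≤ 4)
B strictly dominates every other strategy → strictly dominant.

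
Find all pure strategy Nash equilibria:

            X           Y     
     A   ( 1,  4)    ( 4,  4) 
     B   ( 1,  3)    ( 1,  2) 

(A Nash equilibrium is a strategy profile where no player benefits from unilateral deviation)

Nash equilibrium: (A, X), (A, Y), (B, X)

Work:
Best responses:
  P1 vs X: payoffs [1, 1] → best response A/B (payoff 1)
  P1 vs Y: payoffs [4, 1] → best response A (payoff 4)
  P2 vs A: payoffs [4, 4] → best response X/Y (payoff 4)
  P2 vs B: payoffs [3, 2] → best response X (payoff 3)
Mutual best responses: (A,X), (A,Y), (B,X) → Nash equilibria.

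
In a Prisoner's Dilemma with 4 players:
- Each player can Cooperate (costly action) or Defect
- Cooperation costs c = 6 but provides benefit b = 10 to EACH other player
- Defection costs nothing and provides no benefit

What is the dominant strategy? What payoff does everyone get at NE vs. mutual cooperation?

Dominant: Defect; NE payoff = 0; Coop payoff = 24

Work:
Defect dominates (saves cost c = 6, benefit to others is external)
NE: All defect → everyone gets 0
If all cooperate: each receives (3)×10 - 6 = 24
Social dilemma: 24 > 0 but NE gives 0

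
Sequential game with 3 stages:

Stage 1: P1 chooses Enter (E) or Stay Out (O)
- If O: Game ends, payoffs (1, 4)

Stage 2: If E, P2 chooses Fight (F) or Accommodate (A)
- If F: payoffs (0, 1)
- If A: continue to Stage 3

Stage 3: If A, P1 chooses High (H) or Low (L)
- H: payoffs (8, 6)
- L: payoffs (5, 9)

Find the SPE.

SPE: (E, A, H); Outcome (8, 6)

Work:
Stage 3: P1 chooses H (8 vs 5)
Stage 2: P2: F->1, A->6 (anticipating H). Choose A
Stage 1: P1: O->1, E->8 (anticipating A, H). Choose E
SPE path: E -> A -> H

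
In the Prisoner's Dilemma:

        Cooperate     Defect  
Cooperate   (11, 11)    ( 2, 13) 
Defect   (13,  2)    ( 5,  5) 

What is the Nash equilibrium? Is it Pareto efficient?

(Defect, Defect) is NE; not Pareto efficient

Work:
Defect dominates Cooperate for both players:
If P2 cooperates: Defect (13) > Cooperate (11)
If P2 defects: Defect (5) > Cooperate (2)
NE: (Defect, Defect) with payoff (5, 5)
But (Cooperate, Cooperate) = (11, 11) Pareto dominates (5, 5)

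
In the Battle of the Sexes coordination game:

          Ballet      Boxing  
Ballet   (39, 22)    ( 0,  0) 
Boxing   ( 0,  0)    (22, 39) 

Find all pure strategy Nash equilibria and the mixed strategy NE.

Pure NE: (Ballet, Ballet) and (Boxing, Boxing); Mixed NE: p = 0.6393, q = 0.3607

Work:
Check pure NE:
(Ballet, Ballet): (39, 22) - no unilateral deviation beneficial
(Boxing, Boxing): (22, 39) - no unilateral deviation beneficial
Mixed NE: P1 plays Ballet with p = 0.6393, P2 plays Ballet with q = 0.3607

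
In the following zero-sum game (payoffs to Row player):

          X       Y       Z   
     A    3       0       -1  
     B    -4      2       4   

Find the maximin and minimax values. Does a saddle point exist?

Maximin = -1, Minimax = 2, Saddle: False

Work:
Row minimums: [-1, -4] → maximin = -1
Column maximums: [3, 2, 4] → minimax = 2
No saddle point (maximin ≠ minimax). Mixed strategy needed.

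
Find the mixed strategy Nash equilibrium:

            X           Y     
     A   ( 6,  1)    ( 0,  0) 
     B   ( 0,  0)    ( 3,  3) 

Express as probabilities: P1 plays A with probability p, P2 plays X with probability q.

p = 0.75, q = 0.3333

Work:
Find probabilities that make opponent indifferent:
P2 chooses q to make P1 indifferent between A and B
P1 chooses p to make P2 indifferent between X and Y
Mixed NE: P1 plays (A: 0.75, B: 0.25), P2 plays (X: 0.3333, Y: 0.6667)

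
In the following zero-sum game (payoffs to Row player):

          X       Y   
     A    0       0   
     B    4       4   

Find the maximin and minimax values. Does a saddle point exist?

Maximin = 4, Minimax = 4, Saddle: True

Work:
Row minimums: [0, 4] → maximin = 4
Column maximums: [4, 4] → minimax = 4
Saddle point exists! Game value = 4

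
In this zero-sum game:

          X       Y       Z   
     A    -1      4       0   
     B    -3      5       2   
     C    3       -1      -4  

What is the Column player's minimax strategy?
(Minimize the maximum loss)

Column should play Z, value = 2

Work:
Column player minimizes Row's maximum payoff:
Column X: max payoff to Row = 3
Column Y: max payoff to Row = 5
Column Z: max payoff to Row = 2
Minimum is 2, achieved by column Z.
Minimax strategy: Z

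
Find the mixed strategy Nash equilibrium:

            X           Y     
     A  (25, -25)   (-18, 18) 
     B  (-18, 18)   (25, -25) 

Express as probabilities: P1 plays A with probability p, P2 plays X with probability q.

p = 0.5, q = 0.5

Work:
Find probabilities that make opponent indifferent:
P2 chooses q to make P1 indifferent between A and B
P1 chooses p to make P2 indifferent between X and Y
Mixed NE: P1 plays (A: 0.5, B: 0.5), P2 plays (X: 0.5, Y: 0.5)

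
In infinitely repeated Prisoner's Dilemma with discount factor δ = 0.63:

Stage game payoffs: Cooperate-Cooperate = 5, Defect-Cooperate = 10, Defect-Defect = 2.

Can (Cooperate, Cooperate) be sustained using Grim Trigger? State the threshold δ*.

δ* = 0.625; since δ = 0.63 ≥ 0.625, cooperation can be sustained

Work:
For Grim Trigger:
Cooperate forever: 5/(1-δ)
Defect then punished: 10 + 2·δ/(1-δ)
Need: 5/(1-δ) ≥ 10 + 2·δ/(1-δ)
Solving: δ ≥ (T-R)/(T-P) = (10-5)/(10-2) = 0.625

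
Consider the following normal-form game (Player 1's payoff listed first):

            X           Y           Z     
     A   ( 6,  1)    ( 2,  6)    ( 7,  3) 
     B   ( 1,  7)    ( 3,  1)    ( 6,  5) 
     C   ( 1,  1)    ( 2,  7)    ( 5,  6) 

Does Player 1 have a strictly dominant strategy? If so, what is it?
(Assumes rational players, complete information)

No strictly dominant strategy exists for Player 1

Work:
A strategy strictly dominates another if it gives a strictly higher payoff against every opponent action. Compare each pair of P1's strategies column-by-column:
  A vs B: [6 vs 1, 2 vs 3, 7 vs 6] → A does not strictly dominate B (column Y: 2 ≤ 3)
  A vs C: [6 vs 1, 2 vs 2, 7 vs 5] → A does not strictly dominate C (column Y: 2 ≤ 2)
  B vs A: [1 vs 6, 3 vs 2, 6 vs 7] → B does not strictly dominate A (column X: 1 ≤ 6)
  B vs C: [1 vs 1, 3 vs 2, 6 vs 5] → B does not strictly dominate C (column X: 1 ≤ 1)
  C vs A: [1 vs 6, 2 vs 2, 5 vs 7] → C does not strictly dominate A (column X: 1 ≤ 6)
  C vs B: [1 vs 1, 2 vs 3, 5 vs 6] → C does not strictly dominate B (column X: 1 ≤ 1)
No single strategy strictly dominates all others → no strictly dominant strategy.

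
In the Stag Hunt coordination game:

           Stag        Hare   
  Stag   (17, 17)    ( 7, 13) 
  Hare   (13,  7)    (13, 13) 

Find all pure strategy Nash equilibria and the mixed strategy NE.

Pure NE: (Stag, Stag) and (Hare, Hare); Mixed NE: p = 0.6, q = 0.6

Work:
Check pure NE:
(Stag, Stag): (17, 17) - no unilateral deviation beneficial
(Hare, Hare): (13, 13) - no unilateral deviation beneficial
Mixed NE: P1 plays Stag with p = 0.6, P2 plays Stag with q = 0.6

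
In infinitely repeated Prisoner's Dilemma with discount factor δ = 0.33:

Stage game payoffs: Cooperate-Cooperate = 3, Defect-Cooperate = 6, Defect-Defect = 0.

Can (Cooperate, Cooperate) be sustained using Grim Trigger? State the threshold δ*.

δ* = 0.5; since δ = 0.33 < 0.5, cooperation cannot be sustained

Work:
For Grim Trigger:
Cooperate forever: 3/(1-δ)
Defect then punished: 6 + 0·δ/(1-δ)
Need: 3/(1-δ) ≥ 6 + 0·δ/(1-δ)
Solving: δ ≥ (T-R)/(T-P) = (6-3)/(6-0) = 0.5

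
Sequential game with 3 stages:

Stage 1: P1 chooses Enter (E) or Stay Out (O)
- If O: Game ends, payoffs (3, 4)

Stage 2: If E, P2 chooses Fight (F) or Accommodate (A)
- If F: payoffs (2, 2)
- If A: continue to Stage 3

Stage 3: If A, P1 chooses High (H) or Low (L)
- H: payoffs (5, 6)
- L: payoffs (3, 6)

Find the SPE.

SPE: (E, A, H); Outcome (5, 6)

Work:
Stage 3: P1 chooses H (5 vs 3)
Stage 2: P2: F->2, A->6 (anticipating H). Choose A
Stage 1: P1: O->3, E->5 (anticipating A, H). Choose E
SPE path: E -> A -> H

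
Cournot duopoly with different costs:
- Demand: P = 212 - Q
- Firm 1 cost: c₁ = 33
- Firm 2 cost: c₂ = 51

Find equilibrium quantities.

q₁* = 65.67, q₂* = 47.67

Work:
Reaction: q₁ = (212 - 33 - q₂)/2
Reaction: q₂ = (212 - 51 - q₁)/2
Solve simultaneously:
q₁* = (212 - 2×33 + 51)/3 = 65.67
q₂* = (212 - 2×51 + 33)/3 = 47.67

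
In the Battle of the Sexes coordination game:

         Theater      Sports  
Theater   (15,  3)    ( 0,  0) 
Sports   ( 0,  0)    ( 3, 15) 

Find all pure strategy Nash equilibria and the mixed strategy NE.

Pure NE: (Theater, Theater) and (Sports, Sports); Mixed NE: p = 0.8333, q = 0.1667

Work:
Check pure NE:
(Theater, Theater): (15, 3) - no unilateral deviation beneficial
(Sports, Sports): (3, 15) - no unilateral deviation beneficial
Mixed NE: P1 plays Theater with p = 0.8333, P2 plays Theater with q = 0.1667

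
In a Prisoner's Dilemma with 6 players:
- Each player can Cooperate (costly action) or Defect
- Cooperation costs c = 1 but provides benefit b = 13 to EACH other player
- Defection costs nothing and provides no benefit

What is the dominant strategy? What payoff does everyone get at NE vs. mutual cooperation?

Dominant: Defect; NE payoff = 0; Coop payoff = 64

Work:
Defect dominates (saves cost c = 1, benefit to others is external)
NE: All defect → everyone gets 0
If all cooperate: each receives (5)×13 - 1 = 64
Social dilemma: 64 > 0 but NE gives 0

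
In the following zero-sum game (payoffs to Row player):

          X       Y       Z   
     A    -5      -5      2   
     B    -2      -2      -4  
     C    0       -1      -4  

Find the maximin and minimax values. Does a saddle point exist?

Maximin = -4, Minimax = -1, Saddle: False

Work:
Row minimums: [-5, -4, -4] → maximin = -4
Column maximums: [0, -1, 2] → minimax = -1
No saddle point (maximin ≠ minimax). Mixed strategy needed.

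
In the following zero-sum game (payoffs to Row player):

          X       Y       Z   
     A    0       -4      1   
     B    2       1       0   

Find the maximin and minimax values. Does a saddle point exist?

Maximin = 0, Minimax = 1, Saddle: False

Work:
Row minimums: [-4, 0] → maximin = 0
Column maximums: [2, 1, 1] → minimax = 1
No saddle point (maximin ≠ minimax). Mixed strategy needed.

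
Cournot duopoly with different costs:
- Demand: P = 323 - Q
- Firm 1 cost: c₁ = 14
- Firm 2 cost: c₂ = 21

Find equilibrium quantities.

q₁* = 105.33, q₂* = 98.33

Work:
Reaction: q₁ = (323 - 14 - q₂)/2
Reaction: q₂ = (323 - 21 - q₁)/2
Solve simultaneously:
q₁* = (323 - 2×14 + 21)/3 = 105.33
q₂* = (323 - 2×21 + 14)/3 = 98.33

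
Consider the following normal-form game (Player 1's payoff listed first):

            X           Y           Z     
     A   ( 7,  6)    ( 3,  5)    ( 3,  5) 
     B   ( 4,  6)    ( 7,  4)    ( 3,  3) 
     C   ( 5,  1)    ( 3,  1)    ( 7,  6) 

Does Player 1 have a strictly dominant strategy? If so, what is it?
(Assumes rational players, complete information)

No strictly dominant strategy exists for Player 1

Work:
A strategy strictly dominates another if it gives a strictly higher payoff against every opponent action. Compare each pair of P1's strategies column-by-column:
  A vs B: [7 vs 4, 3 vs 7, 3 vs 3] → A does not strictly dominate B (column Y: 3 ≤ 7)
  A vs C: [7 vs 5, 3 vs 3, 3 vs 7] → A does not strictly dominate C (column Y: 3 ≤ 3)
  B vs A: [4 vs 7, 7 vs 3, 3 vs 3] → B does not strictly dominate A (column X: 4 ≤ 7)
  B vs C: [4 vs 5, 7 vs 3, 3 vs 7] → B does not strictly dominate C (column X: 4 ≤ 5)
  C vs A: [5 vs 7, 3 vs 3, 7 vs 3] → C does not strictly dominate A (column X: 5 ≤ 7)
  C vs B: [5 vs 4, 3 vs 7, 7 vs 3] → C does not strictly dominate B (column Y: 3 ≤ 7)
No single strategy strictly dominates all others → no strictly dominant strategy.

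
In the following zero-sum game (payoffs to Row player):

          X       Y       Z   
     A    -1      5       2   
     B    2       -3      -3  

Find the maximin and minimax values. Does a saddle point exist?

Maximin = -1, Minimax = 2, Saddle: False

Work:
Row minimums: [-1, -3] → maximin = -1
Column maximums: [2, 5, 2] → minimax = 2
No saddle point (maximin ≠ minimax). Mixed strategy needed.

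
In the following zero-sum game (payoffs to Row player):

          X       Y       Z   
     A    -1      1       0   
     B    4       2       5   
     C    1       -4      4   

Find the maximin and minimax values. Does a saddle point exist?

Maximin = 2, Minimax = 2, Saddle: True

Work:
Row minimums: [-1, 2, -4] → maximin = 2
Column maximums: [4, 2, 5] → minimax = 2
Saddle point exists! Game value = 2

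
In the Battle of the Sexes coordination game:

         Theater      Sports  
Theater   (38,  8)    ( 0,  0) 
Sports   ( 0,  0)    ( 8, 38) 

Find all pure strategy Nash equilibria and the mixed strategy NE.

Pure NE: (Theater, Theater) and (Sports, Sports); Mixed NE: p = 0.8261, q = 0.1739

Work:
Check pure NE:
(Theater, Theater): (38, 8) - no unilateral deviation beneficial
(Sports, Sports): (8, 38) - no unilateral deviation beneficial
Mixed NE: P1 plays Theater with p = 0.8261, P2 plays Theater with q = 0.1739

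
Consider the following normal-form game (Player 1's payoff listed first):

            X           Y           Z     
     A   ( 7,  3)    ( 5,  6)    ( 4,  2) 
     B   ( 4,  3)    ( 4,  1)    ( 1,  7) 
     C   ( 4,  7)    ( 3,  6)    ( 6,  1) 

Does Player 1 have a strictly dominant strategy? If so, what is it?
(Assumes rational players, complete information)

No strictly dominant strategy exists for Player 1

Work:
A strategy strictly dominates another if it gives a strictly higher payoff against every opponent action. Compare each pair of P1's strategies column-by-column:
  A vs B: [7 vs 4, 5 vs 4, 4 vs 1] → A strictly dominates B
  A vs C: [7 vs 4, 5 vs 3, 4 vs 6] → A does not strictly dominate C (column Z: 4 ≤ 6)
  B vs A: [4 vs 7, 4 vs 5, 1 vs 4] → B does not strictly dominate A (column X: 4 ≤ 7)
  B vs C: [4 vs 4, 4 vs 3, 1 vs 6] → B does not strictly dominate C (column X: 4 ≤ 4)
  C vs A: [4 vs 7, 3 vs 5, 6 vs 4] → C does not strictly dominate A (column X: 4 ≤ 7)
  C vs B: [4 vs 4, 3 vs 4, 6 vs 1] → C does not strictly dominate B (column X: 4 ≤ 4)
No single strategy strictly dominates all others → no strictly dominant strategy.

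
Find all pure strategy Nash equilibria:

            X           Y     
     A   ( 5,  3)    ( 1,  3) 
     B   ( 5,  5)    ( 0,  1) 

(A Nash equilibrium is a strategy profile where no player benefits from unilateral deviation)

Nash equilibrium: (A, X), (A, Y), (B, X)

Work:
Best responses:
  P1 vs X: payoffs [5, 5] → best response A/B (payoff 5)
  P1 vs Y: payoffs [1, 0] → best response A (payoff 1)
  P2 vs A: payoffs [3, 3] → best response X/Y (payoff 3)
  P2 vs B: payoffs [5, 1] → best response X (payoff 5)
Mutual best responses: (A,X), (A,Y), (B,X) → Nash equilibria.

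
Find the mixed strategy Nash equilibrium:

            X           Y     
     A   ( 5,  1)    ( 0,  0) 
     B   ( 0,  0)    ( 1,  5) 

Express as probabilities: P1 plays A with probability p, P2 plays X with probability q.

p = 0.8333, q = 0.1667

Work:
Find probabilities that make opponent indifferent:
P2 chooses q to make P1 indifferent between A and B
P1 chooses p to make P2 indifferent between X and Y
Mixed NE: P1 plays (A: 0.8333, B: 0.1667), P2 plays (X: 0.1667, Y: 0.8333)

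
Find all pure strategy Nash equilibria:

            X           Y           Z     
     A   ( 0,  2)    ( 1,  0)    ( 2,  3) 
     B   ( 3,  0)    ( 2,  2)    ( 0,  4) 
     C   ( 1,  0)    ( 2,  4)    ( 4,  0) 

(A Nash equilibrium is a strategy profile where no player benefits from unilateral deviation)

Nash equilibrium: (C, Y)

Work:
Best responses:
  P1 vs X: payoffs [0, 3, 1] → best response B (payoff 3)
  P1 vs Y: payoffs [1, 2, 2] → best response B/C (payoff 2)
  P1 vs Z: payoffs [2, 0, 4] → best response C (payoff 4)
  P2 vs A: payoffs [2, 0, 3] → best response Z (payoff 3)
  P2 vs B: payoffs [0, 2, 4] → best response Z (payoff 4)
  P2 vs C: payoffs [0, 4, 0] → best response Y (payoff 4)
Mutual best responses: (C,Y) → Nash equilibria.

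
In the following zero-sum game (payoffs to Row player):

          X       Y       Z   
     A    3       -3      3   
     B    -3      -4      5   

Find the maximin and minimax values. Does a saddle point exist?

Maximin = -3, Minimax = -3, Saddle: True

Work:
Row minimums: [-3, -4] → maximin = -3
Column maximums: [3, -3, 5] → minimax = -3
Saddle point exists! Game value = -3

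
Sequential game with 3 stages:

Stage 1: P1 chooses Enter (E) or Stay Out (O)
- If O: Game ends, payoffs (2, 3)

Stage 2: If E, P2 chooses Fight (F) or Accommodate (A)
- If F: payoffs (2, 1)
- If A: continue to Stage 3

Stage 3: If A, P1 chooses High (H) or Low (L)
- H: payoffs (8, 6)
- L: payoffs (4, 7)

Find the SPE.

SPE: (E, A, H); Outcome (8, 6)

Work:
Stage 3: P1 chooses H (8 vs 4)
Stage 2: P2: F->1, A->6 (anticipating H). Choose A
Stage 1: P1: O->2, E->8 (anticipating A, H). Choose E
SPE path: E -> A -> H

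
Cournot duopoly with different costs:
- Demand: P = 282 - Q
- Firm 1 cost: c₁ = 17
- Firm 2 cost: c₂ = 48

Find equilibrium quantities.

q₁* = 98.67, q₂* = 67.67

Work:
Reaction: q₁ = (282 - 17 - q₂)/2
Reaction: q₂ = (282 - 48 - q₁)/2
Solve simultaneously:
q₁* = (282 - 2×17 + 48)/3 = 98.67
q₂* = (282 - 2×48 + 17)/3 = 67.67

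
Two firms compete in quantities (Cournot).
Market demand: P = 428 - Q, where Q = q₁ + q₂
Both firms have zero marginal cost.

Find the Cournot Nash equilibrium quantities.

q₁* = q₂* = 142.67; P* = 142.67

Work:
Profit: π_i = P·q_i = (a - q_i - q_j)·q_i
FOC: ∂π_i/∂q_i = a - 2q_i - q_j = 0
Reaction function: q_i = (428 - q_j)/2
Symmetry: q* = 428/3 = 142.67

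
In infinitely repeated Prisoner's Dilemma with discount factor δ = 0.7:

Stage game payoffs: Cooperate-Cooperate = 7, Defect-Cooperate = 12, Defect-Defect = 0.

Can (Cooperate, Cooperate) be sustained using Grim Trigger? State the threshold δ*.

δ* = 0.4167; since δ = 0.7 ≥ 0.4167, cooperation can be sustained

Work:
For Grim Trigger:
Cooperate forever: 7/(1-δ)
Defect then punished: 12 + 0·δ/(1-δ)
Need: 7/(1-δ) ≥ 12 + 0·δ/(1-δ)
Solving: δ ≥ (T-R)/(T-P) = (12-7)/(12-0) = 0.4167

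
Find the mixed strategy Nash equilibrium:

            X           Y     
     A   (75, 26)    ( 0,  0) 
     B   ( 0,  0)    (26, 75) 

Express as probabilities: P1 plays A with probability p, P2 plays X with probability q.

p = 0.7426, q = 0.2574

Work:
Find probabilities that make opponent indifferent:
P2 chooses q to make P1 indifferent between A and B
P1 chooses p to make P2 indifferent between X and Y
Mixed NE: P1 plays (A: 0.7426, B: 0.2574), P2 plays (X: 0.2574, Y: 0.7426)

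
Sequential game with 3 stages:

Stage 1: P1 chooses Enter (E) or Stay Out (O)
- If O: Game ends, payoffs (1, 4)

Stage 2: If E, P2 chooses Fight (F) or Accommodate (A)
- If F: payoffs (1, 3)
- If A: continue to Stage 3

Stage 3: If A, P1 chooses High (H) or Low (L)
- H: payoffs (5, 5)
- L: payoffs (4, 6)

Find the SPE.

SPE: (E, A, H); Outcome (5, 5)

Work:
Stage 3: P1 chooses H (5 vs 4)
Stage 2: P2: F->3, A->5 (anticipating H). Choose A
Stage 1: P1: O->1, E->5 (anticipating A, H). Choose E
SPE path: E -> A -> H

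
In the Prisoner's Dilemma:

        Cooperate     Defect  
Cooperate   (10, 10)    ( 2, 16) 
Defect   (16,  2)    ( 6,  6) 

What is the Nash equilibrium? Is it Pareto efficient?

(Defect, Defect) is NE; not Pareto efficient

Work:
Defect dominates Cooperate for both players:
If P2 cooperates: Defect (16) > Cooperate (10)
If P2 defects: Defect (6) > Cooperate (2)
NE: (Defect, Defect) with payoff (6, 6)
But (Cooperate, Cooperate) = (10, 10) Pareto dominates (6, 6)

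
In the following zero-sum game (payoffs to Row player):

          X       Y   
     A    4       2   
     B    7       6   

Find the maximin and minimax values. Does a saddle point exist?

Maximin = 6, Minimax = 6, Saddle: True

Work:
Row minimums: [2, 6] → maximin = 6
Column maximums: [7, 6] → minimax = 6
Saddle point exists! Game value = 6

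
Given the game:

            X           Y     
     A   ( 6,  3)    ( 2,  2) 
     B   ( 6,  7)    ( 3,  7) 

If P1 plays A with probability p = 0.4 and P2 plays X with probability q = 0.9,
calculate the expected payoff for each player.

E[P1] = 5.66, E[P2] = 5.36

Work:
E[P1] = p·q·π₁(A,X) + p·(1-q)·π₁(A,Y) + (1-p)·q·π₁(B,X) + (1-p)·(1-q)·π₁(B,Y)
= 0.4·0.9·6 + 0.4·0.1·2 + 0.6·0.9·6 + 0.6·0.1·3
= 5.66

E[P2] = 5.36 (similar calculation)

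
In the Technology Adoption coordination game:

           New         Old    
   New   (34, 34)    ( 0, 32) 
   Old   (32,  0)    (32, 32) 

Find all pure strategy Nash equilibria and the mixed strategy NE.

Pure NE: (New, New) and (Old, Old); Mixed NE: p = 0.9412, q = 0.9412

Work:
Check pure NE:
(New, New): (34, 34) - no unilateral deviation beneficial
(Old, Old): (32, 32) - no unilateral deviation beneficial
Mixed NE: P1 plays New with p = 0.9412, P2 plays New with q = 0.9412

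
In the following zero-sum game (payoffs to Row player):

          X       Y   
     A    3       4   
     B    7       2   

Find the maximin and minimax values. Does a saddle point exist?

Maximin = 3, Minimax = 4, Saddle: False

Work:
Row minimums: [3, 2] → maximin = 3
Column maximums: [7, 4] → minimax = 4
No saddle point (maximin ≠ minimax). Mixed strategy needed.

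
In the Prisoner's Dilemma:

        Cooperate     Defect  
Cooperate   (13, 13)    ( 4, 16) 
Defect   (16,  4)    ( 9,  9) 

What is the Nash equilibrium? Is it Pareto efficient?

(Defect, Defect) is NE; not Pareto efficient

Work:
Defect dominates Cooperate for both players:
If P2 cooperates: Defect (16) > Cooperate (13)
If P2 defects: Defect (9) > Cooperate (4)
NE: (Defect, Defect) with payoff (9, 9)
But (Cooperate, Cooperate) = (13, 13) Pareto dominates (9, 9)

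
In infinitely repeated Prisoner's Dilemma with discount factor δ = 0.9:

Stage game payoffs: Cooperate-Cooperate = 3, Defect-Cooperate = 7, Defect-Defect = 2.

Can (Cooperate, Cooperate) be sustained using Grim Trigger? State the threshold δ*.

δ* = 0.8; since δ = 0.9 ≥ 0.8, cooperation can be sustained

Work:
For Grim Trigger:
Cooperate forever: 3/(1-δ)
Defect then punished: 7 + 2·δ/(1-δ)
Need: 3/(1-δ) ≥ 7 + 2·δ/(1-δ)
Solving: δ ≥ (T-R)/(T-P) = (7-3)/(7-2) = 0.8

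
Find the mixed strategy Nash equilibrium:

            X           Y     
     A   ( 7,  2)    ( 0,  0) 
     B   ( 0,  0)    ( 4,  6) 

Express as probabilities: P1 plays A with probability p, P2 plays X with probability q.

p = 0.75, q = 0.3636

Work:
Find probabilities that make opponent indifferent:
P2 chooses q to make P1 indifferent between A and B
P1 chooses p to make P2 indifferent between X and Y
Mixed NE: P1 plays (A: 0.75, B: 0.25), P2 plays (X: 0.3636, Y: 0.6364)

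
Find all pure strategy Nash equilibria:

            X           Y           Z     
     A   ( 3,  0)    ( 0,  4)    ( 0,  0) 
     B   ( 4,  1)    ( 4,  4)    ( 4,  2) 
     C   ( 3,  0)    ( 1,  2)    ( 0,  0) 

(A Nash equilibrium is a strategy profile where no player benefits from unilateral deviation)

Nash equilibrium: (B, Y)

Work:
Best responses:
  P1 vs X: payoffs [3, 4, 3] → best response B (payoff 4)
  P1 vs Y: payoffs [0, 4, 1] → best response B (payoff 4)
  P1 vs Z: payoffs [0, 4, 0] → best response B (payoff 4)
  P2 vs A: payoffs [0, 4, 0] → best response Y (payoff 4)
  P2 vs B: payoffs [1, 4, 2] → best response Y (payoff 4)
  P2 vs C: payoffs [0, 2, 0] → best response Y (payoff 2)
Mutual best responses: (B,Y) → Nash equilibria.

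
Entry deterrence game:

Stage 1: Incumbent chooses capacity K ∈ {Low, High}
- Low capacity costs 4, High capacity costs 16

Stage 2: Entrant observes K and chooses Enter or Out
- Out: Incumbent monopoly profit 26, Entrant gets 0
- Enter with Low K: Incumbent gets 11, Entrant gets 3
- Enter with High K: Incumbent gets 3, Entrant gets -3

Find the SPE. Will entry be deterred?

SPE: (High, Enter|Low, Out|High); Entry deterred. Incumbent net profit = 10

Work:
After Low K: Entrant enters (3 > 0)
After High K: Entrant stays out (-3 < 0)
Incumbent: Low → 11−4=7, High → 26−16=10
Incumbent chooses High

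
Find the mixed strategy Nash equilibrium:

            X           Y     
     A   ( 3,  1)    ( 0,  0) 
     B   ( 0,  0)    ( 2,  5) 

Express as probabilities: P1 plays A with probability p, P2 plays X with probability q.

p = 0.8333, q = 0.4

Work:
Find probabilities that make opponent indifferent:
P2 chooses q to make P1 indifferent between A and B
P1 chooses p to make P2 indifferent between X and Y
Mixed NE: P1 plays (A: 0.8333, B: 0.1667), P2 plays (X: 0.4, Y: 0.6)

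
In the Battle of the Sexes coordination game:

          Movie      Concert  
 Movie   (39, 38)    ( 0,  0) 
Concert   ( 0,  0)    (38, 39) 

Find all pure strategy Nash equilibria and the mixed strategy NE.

Pure NE: (Movie, Movie) and (Concert, Concert); Mixed NE: p = 0.5065, q = 0.4935

Work:
Check pure NE:
(Movie, Movie): (39, 38) - no unilateral deviation beneficial
(Concert, Concert): (38, 39) - no unilateral deviation beneficial
Mixed NE: P1 plays Movie with p = 0.5065, P2 plays Movie with q = 0.4935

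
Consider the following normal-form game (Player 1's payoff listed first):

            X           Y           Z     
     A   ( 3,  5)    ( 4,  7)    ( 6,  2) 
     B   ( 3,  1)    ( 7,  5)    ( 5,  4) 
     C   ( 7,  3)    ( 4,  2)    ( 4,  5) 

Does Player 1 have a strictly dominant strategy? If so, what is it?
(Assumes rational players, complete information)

No strictly dominant strategy exists for Player 1

Work:
A strategy strictly dominates another if it gives a strictly higher payoff against every opponent action. Compare each pair of P1's strategies column-by-column:
  A vs B: [3 vs 3, 4 vs 7, 6 vs 5] → A does not strictly dominate B (column X: 3 ≤ 3)
  A vs C: [3 vs 7, 4 vs 4, 6 vs 4] → A does not strictly dominate C (column X: 3 ≤ 7)
  B vs A: [3 vs 3, 7 vs 4, 5 vs 6] → B does not strictly dominate A (column X: 3 ≤ 3)
  B vs C: [3 vs 7, 7 vs 4, 5 vs 4] → B does not strictly dominate C (column X: 3 ≤ 7)
  C vs A: [7 vs 3, 4 vs 4, 4 vs 6] → C does not strictly dominate A (column Y: 4 ≤ 4)
  C vs B: [7 vs 3, 4 vs 7, 4 vs 5] → C does not strictly dominate B (column Y: 4 ≤ 7)
No single strategy strictly dominates all others → no strictly dominant strategy.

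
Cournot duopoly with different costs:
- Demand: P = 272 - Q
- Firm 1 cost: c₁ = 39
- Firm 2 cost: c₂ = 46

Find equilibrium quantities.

q₁* = 80.0, q₂* = 73.0

Work:
Reaction: q₁ = (272 - 39 - q₂)/2
Reaction: q₂ = (272 - 46 - q₁)/2
Solve simultaneously:
q₁* = (272 - 2×39 + 46)/3 = 80.0
q₂* = (272 - 2×46 + 39)/3 = 73.0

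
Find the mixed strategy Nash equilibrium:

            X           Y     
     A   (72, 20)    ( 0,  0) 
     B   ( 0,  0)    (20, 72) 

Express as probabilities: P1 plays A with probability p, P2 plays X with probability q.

p = 0.7826, q = 0.2174

Work:
Find probabilities that make opponent indifferent:
P2 chooses q to make P1 indifferent between A and B
P1 chooses p to make P2 indifferent between X and Y
Mixed NE: P1 plays (A: 0.7826, B: 0.2174), P2 plays (X: 0.2174, Y: 0.7826)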